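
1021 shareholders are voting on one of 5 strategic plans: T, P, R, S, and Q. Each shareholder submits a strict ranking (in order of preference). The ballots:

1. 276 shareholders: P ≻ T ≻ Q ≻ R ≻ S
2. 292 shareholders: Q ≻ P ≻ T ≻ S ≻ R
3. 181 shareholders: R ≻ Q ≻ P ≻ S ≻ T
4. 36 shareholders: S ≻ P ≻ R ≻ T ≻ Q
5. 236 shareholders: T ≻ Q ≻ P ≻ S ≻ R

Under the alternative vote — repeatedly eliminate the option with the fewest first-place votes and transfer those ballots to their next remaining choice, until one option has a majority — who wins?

Round 1: T 236, P 276, R 181, S 36, Q 292. Eliminate S.
Round 2: T 236, P 312, R 181, Q 292. Eliminate R.
Round 3: T 236, P 312, Q 473. Eliminate T.
Round 4: P 312, Q 709. Q has a majority.

Q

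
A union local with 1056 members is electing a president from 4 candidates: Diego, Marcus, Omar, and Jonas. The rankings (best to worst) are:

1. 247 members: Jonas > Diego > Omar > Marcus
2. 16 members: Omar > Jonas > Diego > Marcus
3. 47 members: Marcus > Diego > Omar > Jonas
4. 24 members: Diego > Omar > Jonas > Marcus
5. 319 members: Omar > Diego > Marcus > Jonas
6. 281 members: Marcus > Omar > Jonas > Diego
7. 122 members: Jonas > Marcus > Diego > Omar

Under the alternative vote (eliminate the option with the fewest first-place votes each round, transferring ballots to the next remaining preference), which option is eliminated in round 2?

Round 1: Diego 24, Marcus 328, Omar 335, Jonas 369. Eliminate Diego.
Round 2: Marcus 328, Omar 359, Jonas 369. Eliminate Marcus.

Marcus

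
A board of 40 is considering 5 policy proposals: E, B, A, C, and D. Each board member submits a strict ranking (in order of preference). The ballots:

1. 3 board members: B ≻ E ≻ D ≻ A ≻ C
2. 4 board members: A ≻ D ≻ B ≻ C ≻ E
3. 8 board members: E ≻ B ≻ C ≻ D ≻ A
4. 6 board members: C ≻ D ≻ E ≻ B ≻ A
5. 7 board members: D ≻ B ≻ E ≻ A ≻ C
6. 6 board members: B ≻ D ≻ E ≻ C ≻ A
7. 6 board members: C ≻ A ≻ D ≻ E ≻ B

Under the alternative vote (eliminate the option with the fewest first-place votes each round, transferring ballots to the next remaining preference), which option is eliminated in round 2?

E

Round 1: E 8, B 9, A 4, C 12, D 7. Eliminate A.
Round 2: E 8, B 9, C 12, D 11. Eliminate E.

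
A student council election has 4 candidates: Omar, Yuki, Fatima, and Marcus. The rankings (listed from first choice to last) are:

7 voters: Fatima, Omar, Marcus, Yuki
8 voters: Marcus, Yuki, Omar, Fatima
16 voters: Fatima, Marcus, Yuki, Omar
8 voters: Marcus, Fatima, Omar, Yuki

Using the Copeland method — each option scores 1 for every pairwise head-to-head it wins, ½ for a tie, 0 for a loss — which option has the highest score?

Omar: loses to Yuki, Fatima, and Marcus → score 0.
Yuki: beats Omar; loses to Fatima and Marcus → score 1.
Fatima: beats Omar, Yuki, and Marcus → score 3.
Marcus: beats Omar and Yuki; loses to Fatima → score 2.
Fatima has the best pairwise record.

Fatima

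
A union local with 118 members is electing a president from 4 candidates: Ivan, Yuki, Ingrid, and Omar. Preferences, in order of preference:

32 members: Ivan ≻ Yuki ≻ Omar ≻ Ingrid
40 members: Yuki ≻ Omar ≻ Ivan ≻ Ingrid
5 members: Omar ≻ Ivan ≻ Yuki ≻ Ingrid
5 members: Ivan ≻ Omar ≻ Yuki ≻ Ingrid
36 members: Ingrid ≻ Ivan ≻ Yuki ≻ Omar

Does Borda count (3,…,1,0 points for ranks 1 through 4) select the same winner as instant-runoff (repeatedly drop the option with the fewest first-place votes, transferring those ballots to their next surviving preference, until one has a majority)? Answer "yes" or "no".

yes

Borda — scores: Ivan 233, Yuki 230, Ingrid 108, Omar 137. Winner: Ivan.
Instant-runoff — R1 Ivan 37, Yuki 40, Ingrid 36, Omar 5 (Omar out); R2 Ivan 42, Yuki 40, Ingrid 36 (Ingrid out); R3 Ivan 78, Yuki 40 (Ivan winner). Winner: Ivan.
The two methods agree.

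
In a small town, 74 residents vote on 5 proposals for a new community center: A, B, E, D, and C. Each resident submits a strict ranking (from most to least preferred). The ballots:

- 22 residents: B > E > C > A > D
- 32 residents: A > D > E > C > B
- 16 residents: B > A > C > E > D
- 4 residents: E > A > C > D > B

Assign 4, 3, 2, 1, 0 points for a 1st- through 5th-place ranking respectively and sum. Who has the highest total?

A

A: 22·1 + 32·4 + 16·3 + 4·3 = 210
B: 22·4 + 32·0 + 16·4 + 4·0 = 152
E: 22·3 + 32·2 + 16·1 + 4·4 = 162
D: 22·0 + 32·3 + 16·0 + 4·1 = 100
C: 22·2 + 32·1 + 16·2 + 4·2 = 116
A has the highest Borda score (210).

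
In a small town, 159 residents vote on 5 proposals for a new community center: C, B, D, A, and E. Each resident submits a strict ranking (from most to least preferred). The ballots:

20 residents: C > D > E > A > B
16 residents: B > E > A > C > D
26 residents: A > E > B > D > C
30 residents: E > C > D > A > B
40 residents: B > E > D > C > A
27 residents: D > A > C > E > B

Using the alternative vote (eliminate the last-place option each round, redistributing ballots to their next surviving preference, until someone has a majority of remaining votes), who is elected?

E

Round 1: C 20, B 56, D 27, A 26, E 30. Eliminate C.
Round 2: B 56, D 47, A 26, E 30. Eliminate A.
Round 3: B 56, D 47, E 56. Eliminate D.
Round 4: B 56, E 103. E has a majority.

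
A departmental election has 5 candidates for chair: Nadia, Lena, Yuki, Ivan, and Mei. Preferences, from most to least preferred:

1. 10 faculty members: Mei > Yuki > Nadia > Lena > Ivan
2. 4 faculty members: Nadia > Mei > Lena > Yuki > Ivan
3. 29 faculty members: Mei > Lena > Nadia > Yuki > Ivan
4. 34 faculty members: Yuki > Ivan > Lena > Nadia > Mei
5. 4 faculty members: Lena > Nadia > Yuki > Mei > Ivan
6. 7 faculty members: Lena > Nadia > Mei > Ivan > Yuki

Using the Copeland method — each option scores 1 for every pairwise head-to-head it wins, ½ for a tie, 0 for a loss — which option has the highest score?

Nadia: beats Ivan and Mei; ties Yuki; loses to Lena → score 2.5.
Lena: beats Nadia, Ivan, and Mei; ties Yuki → score 3.5.
Yuki: beats Ivan; ties Nadia and Lena; loses to Mei → score 2.
Ivan: loses to Nadia, Lena, Yuki, and Mei → score 0.
Mei: beats Yuki and Ivan; loses to Nadia and Lena → score 2.
Lena has the best pairwise record.

Lena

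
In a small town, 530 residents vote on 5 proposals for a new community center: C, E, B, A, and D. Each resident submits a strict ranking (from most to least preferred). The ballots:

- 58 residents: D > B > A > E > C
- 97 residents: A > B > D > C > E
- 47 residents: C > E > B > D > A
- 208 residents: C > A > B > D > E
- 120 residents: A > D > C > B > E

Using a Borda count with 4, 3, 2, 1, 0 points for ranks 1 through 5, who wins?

C: 58·0 + 97·1 + 47·4 + 208·4 + 120·2 = 1357
E: 58·1 + 97·0 + 47·3 + 208·0 + 120·0 = 199
B: 58·3 + 97·3 + 47·2 + 208·2 + 120·1 = 1095
A: 58·2 + 97·4 + 47·0 + 208·3 + 120·4 = 1608
D: 58·4 + 97·2 + 47·1 + 208·1 + 120·3 = 1041
A has the highest Borda score (1608).

A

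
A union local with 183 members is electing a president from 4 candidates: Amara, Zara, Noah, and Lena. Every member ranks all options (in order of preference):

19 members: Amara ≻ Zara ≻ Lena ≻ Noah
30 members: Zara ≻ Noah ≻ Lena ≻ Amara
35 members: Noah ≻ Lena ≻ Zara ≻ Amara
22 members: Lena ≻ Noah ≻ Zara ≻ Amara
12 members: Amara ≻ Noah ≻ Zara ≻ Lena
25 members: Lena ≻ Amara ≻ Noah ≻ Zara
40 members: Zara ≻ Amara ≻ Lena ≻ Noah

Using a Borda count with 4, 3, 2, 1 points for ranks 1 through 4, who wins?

Zara

Amara: 19·4 + 30·1 + 35·1 + 22·1 + 12·4 + 25·3 + 40·3 = 406
Zara: 19·3 + 30·4 + 35·2 + 22·2 + 12·2 + 25·1 + 40·4 = 500
Noah: 19·1 + 30·3 + 35·4 + 22·3 + 12·3 + 25·2 + 40·1 = 441
Lena: 19·2 + 30·2 + 35·3 + 22·4 + 12·1 + 25·4 + 40·2 = 483
Zara has the highest Borda score (500).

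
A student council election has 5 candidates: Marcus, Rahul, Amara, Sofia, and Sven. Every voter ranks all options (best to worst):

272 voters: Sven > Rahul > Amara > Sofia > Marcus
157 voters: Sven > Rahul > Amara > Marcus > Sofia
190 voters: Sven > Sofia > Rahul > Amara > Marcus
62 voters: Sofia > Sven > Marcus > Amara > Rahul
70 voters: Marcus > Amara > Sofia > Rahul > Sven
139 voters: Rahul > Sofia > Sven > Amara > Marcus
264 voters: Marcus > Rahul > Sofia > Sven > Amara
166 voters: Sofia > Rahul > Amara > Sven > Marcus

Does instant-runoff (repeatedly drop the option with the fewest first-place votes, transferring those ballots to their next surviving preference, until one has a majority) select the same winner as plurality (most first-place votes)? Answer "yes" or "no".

Instant-runoff — R1 Marcus 334, Rahul 139, Amara 0, Sofia 228, Sven 619 (Amara out); R2 Marcus 334, Rahul 139, Sofia 228, Sven 619 (Rahul out); R3 Marcus 334, Sofia 367, Sven 619 (Marcus out); R4 Sofia 701, Sven 619 (Sofia winner). Winner: Sofia.
Plurality — first-place votes: Marcus 334, Rahul 139, Amara 0, Sofia 228, Sven 619. Winner: Sven.
The two methods disagree.

no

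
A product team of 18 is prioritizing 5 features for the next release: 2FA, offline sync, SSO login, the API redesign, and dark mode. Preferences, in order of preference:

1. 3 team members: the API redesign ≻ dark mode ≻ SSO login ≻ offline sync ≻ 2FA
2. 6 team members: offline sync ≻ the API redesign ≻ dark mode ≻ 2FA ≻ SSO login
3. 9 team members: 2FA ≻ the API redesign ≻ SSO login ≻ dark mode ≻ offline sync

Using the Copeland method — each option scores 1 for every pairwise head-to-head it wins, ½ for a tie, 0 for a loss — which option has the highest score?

the API redesign

2FA: beats SSO login; ties offline sync, the API redesign, and dark mode → score 2.5.
offline sync: ties 2FA; loses to SSO login, the API redesign, and dark mode → score 0.5.
SSO login: beats offline sync; ties dark mode; loses to 2FA and the API redesign → score 1.5.
the API redesign: beats offline sync, SSO login, and dark mode; ties 2FA → score 3.5.
dark mode: beats offline sync; ties 2FA and SSO login; loses to the API redesign → score 2.
the API redesign has the best pairwise record.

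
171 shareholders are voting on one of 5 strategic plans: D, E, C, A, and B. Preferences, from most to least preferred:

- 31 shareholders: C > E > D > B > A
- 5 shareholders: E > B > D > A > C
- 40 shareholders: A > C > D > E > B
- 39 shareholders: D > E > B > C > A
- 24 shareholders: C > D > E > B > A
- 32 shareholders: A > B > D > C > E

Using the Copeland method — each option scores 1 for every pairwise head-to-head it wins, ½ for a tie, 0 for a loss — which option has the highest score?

C

D: beats E, A, and B; loses to C → score 3.
E: beats A and B; loses to D and C → score 2.
C: beats D, E, A, and B → score 4.
A: loses to D, E, C, and B → score 0.
B: beats A; loses to D, E, and C → score 1.
C has the best pairwise record.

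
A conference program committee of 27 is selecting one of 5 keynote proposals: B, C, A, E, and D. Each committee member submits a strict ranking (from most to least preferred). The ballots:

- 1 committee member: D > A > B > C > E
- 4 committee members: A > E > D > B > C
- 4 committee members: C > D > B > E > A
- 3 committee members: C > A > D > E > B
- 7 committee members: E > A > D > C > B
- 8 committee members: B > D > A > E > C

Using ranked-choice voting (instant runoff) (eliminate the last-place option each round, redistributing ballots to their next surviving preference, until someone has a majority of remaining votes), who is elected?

Round 1: B 8, C 7, A 4, E 7, D 1. Eliminate D.
Round 2: B 8, C 7, A 5, E 7. Eliminate A.
Round 3: B 9, C 7, E 11. Eliminate C.
Round 4: B 13, E 14. E has a majority.

E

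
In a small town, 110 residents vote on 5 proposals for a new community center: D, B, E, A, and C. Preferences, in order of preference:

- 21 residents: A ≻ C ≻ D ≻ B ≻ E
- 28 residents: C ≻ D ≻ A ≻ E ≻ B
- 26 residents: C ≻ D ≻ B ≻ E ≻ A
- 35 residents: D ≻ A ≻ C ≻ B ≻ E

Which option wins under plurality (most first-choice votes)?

C

First-place votes: D 35, B 0, E 0, A 21, C 54.
C has the most first-place votes.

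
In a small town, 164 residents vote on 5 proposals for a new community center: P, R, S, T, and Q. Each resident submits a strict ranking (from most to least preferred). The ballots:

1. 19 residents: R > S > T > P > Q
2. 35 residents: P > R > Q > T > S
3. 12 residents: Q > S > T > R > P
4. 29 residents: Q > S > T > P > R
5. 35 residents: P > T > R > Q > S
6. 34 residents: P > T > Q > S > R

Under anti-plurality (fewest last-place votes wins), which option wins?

Last-place votes: P 12, R 63, S 70, T 0, Q 19.
T is ranked last by the fewest voters, so T wins.

T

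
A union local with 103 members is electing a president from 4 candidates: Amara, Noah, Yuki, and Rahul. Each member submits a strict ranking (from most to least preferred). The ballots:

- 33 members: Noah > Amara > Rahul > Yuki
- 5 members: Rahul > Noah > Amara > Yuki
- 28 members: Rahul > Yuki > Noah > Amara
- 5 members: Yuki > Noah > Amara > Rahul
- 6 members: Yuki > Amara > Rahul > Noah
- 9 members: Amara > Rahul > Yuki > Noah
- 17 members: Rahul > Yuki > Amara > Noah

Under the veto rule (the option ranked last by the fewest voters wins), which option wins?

Rahul

Last-place votes: Amara 28, Noah 32, Yuki 38, Rahul 5.
Rahul is ranked last by the fewest voters, so Rahul wins.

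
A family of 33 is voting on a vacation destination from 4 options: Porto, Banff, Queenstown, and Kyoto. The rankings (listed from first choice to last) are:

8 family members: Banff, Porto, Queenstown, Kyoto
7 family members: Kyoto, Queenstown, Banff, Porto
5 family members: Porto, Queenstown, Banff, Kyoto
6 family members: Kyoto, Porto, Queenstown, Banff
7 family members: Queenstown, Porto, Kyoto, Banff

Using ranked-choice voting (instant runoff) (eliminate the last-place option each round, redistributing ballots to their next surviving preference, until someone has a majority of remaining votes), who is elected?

Queenstown

Round 1: Porto 5, Banff 8, Queenstown 7, Kyoto 13. Eliminate Porto.
Round 2: Banff 8, Queenstown 12, Kyoto 13. Eliminate Banff.
Round 3: Queenstown 20, Kyoto 13. Queenstown has a majority.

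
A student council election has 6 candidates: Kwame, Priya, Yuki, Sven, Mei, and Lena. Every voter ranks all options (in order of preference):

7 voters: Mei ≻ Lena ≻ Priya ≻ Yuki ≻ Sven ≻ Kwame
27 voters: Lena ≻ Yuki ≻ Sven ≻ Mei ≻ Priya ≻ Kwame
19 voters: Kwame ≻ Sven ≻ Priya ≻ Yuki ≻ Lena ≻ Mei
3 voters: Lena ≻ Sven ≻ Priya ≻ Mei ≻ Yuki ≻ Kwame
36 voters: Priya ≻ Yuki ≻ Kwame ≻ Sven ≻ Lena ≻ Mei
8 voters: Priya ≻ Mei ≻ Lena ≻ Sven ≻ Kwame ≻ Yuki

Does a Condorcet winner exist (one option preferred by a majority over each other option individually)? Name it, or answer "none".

Priya vs Kwame: 81–19 for Priya.
Priya vs Yuki: 73–27 for Priya.
Priya vs Sven: 51–49 for Priya.
Priya vs Mei: 66–34 for Priya.
Priya vs Lena: 63–37 for Priya.
Priya beats every other option head-to-head.

Priya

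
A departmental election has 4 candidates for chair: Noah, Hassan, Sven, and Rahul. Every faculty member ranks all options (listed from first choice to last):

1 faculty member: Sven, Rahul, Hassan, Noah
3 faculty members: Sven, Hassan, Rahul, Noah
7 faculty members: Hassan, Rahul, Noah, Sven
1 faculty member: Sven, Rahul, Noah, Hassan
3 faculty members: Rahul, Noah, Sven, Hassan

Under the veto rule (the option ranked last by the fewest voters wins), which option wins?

Rahul

Last-place votes: Noah 4, Hassan 4, Sven 7, Rahul 0.
Rahul is ranked last by the fewest voters, so Rahul wins.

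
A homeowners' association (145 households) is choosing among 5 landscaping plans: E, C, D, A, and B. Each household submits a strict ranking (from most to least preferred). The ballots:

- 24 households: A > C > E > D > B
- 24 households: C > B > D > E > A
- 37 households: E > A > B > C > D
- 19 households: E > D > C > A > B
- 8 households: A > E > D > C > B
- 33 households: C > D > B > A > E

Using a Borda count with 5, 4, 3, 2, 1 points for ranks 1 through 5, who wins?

C

E: 24·3 + 24·2 + 37·5 + 19·5 + 8·4 + 33·1 = 465
C: 24·4 + 24·5 + 37·2 + 19·3 + 8·2 + 33·5 = 528
D: 24·2 + 24·3 + 37·1 + 19·4 + 8·3 + 33·4 = 389
A: 24·5 + 24·1 + 37·4 + 19·2 + 8·5 + 33·2 = 436
B: 24·1 + 24·4 + 37·3 + 19·1 + 8·1 + 33·3 = 357
C has the highest Borda score (528).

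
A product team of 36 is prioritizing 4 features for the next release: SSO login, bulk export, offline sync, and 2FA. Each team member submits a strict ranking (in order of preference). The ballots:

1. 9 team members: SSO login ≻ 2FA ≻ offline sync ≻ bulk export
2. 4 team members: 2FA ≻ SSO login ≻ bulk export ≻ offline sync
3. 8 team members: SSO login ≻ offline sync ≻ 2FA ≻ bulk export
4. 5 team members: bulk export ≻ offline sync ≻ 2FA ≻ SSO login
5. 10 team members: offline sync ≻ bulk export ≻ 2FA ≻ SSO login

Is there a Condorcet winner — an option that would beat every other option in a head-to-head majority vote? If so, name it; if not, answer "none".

Checking pairwise contests:
2FA beats SSO login 19–17.
SSO login beats bulk export 21–15.
SSO login beats offline sync 21–15.
offline sync beats 2FA 23–13.
Every option loses at least one head-to-head, so there is no Condorcet winner.

none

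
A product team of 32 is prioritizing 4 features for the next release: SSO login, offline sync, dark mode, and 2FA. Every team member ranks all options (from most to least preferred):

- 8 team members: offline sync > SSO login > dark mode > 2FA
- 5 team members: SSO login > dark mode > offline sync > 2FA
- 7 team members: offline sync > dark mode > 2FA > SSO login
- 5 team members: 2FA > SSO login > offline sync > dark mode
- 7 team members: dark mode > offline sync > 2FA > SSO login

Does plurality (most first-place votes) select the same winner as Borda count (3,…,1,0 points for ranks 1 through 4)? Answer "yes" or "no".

Plurality — first-place votes: SSO login 5, offline sync 15, dark mode 7, 2FA 5. Winner: offline sync.
Borda — scores: SSO login 41, offline sync 69, dark mode 53, 2FA 29. Winner: offline sync.
The two methods agree.

yes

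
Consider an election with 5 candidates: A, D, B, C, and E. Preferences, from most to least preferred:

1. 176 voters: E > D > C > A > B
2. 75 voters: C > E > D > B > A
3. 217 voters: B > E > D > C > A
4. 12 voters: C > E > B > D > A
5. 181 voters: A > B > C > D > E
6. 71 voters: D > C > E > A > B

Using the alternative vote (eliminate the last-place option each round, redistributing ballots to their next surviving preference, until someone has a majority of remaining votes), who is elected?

B

Round 1: A 181, D 71, B 217, C 87, E 176. Eliminate D.
Round 2: A 181, B 217, C 158, E 176. Eliminate C.
Round 3: A 181, B 217, E 334. Eliminate A.
Round 4: B 398, E 334. B has a majority.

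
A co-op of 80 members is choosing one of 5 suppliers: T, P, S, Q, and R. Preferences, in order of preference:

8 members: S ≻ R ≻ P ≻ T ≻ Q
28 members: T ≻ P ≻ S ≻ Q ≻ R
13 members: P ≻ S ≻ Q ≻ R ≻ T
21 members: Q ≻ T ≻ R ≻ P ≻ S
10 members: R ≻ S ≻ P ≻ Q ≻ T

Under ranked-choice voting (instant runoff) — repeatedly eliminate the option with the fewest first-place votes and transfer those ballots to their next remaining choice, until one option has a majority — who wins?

Round 1: T 28, P 13, S 8, Q 21, R 10. Eliminate S.
Round 2: T 28, P 13, Q 21, R 18. Eliminate P.
Round 3: T 28, Q 34, R 18. Eliminate R.
Round 4: T 36, Q 44. Q has a majority.

Q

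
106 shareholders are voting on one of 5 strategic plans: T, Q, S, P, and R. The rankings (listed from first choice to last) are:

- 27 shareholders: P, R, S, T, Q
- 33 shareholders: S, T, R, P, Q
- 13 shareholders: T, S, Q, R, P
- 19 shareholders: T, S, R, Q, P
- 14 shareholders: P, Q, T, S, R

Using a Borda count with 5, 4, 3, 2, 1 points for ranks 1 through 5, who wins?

S

T: 27·2 + 33·4 + 13·5 + 19·5 + 14·3 = 388
Q: 27·1 + 33·1 + 13·3 + 19·2 + 14·4 = 193
S: 27·3 + 33·5 + 13·4 + 19·4 + 14·2 = 402
P: 27·5 + 33·2 + 13·1 + 19·1 + 14·5 = 303
R: 27·4 + 33·3 + 13·2 + 19·3 + 14·1 = 304
S has the highest Borda score (402).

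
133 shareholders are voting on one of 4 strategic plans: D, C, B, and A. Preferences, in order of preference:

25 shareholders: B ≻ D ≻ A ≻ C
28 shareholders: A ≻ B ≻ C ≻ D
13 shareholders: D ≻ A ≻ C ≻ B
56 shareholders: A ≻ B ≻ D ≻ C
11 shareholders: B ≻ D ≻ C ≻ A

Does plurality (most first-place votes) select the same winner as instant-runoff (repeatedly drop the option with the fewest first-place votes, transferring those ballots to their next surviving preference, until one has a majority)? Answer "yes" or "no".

yes

Plurality — first-place votes: D 13, C 0, B 36, A 84. Winner: A.
Instant-runoff — R1 D 13, C 0, B 36, A 84 (A winner). Winner: A.
The two methods agree.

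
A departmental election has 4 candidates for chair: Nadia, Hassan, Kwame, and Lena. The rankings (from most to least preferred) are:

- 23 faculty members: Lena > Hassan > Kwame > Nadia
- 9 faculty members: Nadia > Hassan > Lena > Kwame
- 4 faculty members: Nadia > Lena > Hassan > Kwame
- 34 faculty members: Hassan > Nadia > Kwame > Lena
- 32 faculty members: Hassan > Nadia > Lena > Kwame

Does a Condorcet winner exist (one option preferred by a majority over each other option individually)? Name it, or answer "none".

Hassan vs Nadia: 89–13 for Hassan.
Hassan vs Kwame: 102–0 for Hassan.
Hassan vs Lena: 75–27 for Hassan.
Hassan beats every other option head-to-head.

Hassan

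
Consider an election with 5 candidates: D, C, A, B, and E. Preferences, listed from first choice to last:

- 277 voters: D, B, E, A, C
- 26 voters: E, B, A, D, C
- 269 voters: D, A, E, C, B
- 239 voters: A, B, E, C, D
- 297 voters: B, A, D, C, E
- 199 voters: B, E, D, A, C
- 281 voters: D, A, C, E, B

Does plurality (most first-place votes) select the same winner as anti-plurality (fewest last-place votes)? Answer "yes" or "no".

no

Plurality — first-place votes: D 827, C 0, A 239, B 496, E 26. Winner: D.
Anti-plurality — last-place votes: D 239, C 502, A 0, B 550, E 297. Winner: A.
The two methods disagree.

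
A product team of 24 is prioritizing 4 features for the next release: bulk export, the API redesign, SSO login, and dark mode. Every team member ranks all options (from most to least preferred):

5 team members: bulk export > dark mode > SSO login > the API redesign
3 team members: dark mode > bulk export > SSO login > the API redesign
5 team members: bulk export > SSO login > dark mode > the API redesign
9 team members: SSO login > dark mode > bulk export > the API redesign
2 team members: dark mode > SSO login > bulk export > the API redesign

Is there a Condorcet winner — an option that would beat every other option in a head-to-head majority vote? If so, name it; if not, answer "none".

Checking pairwise contests:
dark mode beats bulk export 14–10.
bulk export beats the API redesign 24–0.
bulk export beats SSO login 13–11.
SSO login beats dark mode 14–10.
Every option loses at least one head-to-head, so there is no Condorcet winner.

none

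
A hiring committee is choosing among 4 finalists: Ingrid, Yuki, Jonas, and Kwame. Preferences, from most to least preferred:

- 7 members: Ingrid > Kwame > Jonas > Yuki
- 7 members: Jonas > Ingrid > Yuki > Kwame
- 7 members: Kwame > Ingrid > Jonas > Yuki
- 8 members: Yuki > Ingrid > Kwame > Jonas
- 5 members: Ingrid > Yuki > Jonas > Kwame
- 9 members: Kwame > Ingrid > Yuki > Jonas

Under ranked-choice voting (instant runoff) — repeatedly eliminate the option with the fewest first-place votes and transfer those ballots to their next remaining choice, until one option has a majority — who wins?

Ingrid

Round 1: Ingrid 12, Yuki 8, Jonas 7, Kwame 16. Eliminate Jonas.
Round 2: Ingrid 19, Yuki 8, Kwame 16. Eliminate Yuki.
Round 3: Ingrid 27, Kwame 16. Ingrid has a majority.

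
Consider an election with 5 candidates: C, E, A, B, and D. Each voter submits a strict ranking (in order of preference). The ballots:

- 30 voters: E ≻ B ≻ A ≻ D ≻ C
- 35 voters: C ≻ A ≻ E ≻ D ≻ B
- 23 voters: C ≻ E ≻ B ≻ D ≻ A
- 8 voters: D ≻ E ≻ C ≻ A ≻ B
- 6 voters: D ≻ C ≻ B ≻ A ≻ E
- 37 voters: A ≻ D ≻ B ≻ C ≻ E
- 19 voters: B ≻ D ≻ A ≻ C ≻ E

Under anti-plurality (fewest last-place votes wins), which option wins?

D

Last-place votes: C 30, E 62, A 23, B 43, D 0.
D is ranked last by the fewest voters, so D wins.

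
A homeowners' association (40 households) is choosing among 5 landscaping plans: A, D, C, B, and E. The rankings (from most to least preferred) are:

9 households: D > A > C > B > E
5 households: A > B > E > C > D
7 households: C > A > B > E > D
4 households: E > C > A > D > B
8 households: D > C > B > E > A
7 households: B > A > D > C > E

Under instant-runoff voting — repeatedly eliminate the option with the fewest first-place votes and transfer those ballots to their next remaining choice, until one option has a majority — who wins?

D

Round 1: A 5, D 17, C 7, B 7, E 4. Eliminate E.
Round 2: A 5, D 17, C 11, B 7. Eliminate A.
Round 3: D 17, C 11, B 12. Eliminate C.
Round 4: D 21, B 19. D has a majority.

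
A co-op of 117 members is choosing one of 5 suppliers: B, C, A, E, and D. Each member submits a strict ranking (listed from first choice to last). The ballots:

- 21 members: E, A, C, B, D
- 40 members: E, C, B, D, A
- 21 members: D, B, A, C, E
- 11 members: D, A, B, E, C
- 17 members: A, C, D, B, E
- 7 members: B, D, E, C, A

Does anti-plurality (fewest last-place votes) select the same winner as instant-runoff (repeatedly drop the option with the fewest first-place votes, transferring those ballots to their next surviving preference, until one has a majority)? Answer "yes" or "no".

no

Anti-plurality — last-place votes: B 0, C 11, A 47, E 38, D 21. Winner: B.
Instant-runoff — R1 B 7, C 0, A 17, E 61, D 32 (E winner). Winner: E.
The two methods disagree.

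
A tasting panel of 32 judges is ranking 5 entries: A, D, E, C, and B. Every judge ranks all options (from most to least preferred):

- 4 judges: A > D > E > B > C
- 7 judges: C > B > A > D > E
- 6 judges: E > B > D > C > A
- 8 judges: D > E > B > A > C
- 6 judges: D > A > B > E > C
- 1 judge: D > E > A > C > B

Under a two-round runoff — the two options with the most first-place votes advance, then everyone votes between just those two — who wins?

D

Round 1 first-place votes: A 4, D 15, E 6, C 7, B 0.
D and C advance.
Runoff: D is preferred to C by 25 voters; C by 7.
D wins the runoff.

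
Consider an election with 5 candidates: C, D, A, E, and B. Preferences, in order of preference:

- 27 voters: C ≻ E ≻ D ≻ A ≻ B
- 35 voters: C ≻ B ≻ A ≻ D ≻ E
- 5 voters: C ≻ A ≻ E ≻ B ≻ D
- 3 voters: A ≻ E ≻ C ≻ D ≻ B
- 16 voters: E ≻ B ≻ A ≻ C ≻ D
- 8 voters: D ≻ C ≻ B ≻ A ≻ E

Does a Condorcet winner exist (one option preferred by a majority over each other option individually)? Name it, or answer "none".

C vs D: 86–8 for C.
C vs A: 75–19 for C.
C vs E: 75–19 for C.
C vs B: 78–16 for C.
C beats every other option head-to-head.

C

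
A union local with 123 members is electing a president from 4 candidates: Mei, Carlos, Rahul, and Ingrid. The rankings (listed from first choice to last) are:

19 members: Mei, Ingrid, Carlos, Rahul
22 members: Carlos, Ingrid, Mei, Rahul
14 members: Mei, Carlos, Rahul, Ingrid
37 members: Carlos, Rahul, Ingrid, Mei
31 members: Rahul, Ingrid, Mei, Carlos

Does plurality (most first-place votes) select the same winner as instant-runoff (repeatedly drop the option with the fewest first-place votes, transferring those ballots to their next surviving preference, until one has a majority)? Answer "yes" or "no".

no

Plurality — first-place votes: Mei 33, Carlos 59, Rahul 31, Ingrid 0. Winner: Carlos.
Instant-runoff — R1 Mei 33, Carlos 59, Rahul 31, Ingrid 0 (Ingrid out); R2 Mei 33, Carlos 59, Rahul 31 (Rahul out); R3 Mei 64, Carlos 59 (Mei winner). Winner: Mei.
The two methods disagree.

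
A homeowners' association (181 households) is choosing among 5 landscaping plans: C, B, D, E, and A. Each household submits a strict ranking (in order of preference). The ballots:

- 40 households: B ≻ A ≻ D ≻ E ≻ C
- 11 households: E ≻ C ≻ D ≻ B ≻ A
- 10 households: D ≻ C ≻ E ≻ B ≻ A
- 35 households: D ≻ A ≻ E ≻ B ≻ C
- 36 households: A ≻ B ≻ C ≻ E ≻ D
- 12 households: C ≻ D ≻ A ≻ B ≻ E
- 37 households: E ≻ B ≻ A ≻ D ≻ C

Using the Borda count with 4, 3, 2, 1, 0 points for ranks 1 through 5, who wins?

C: 40·0 + 11·3 + 10·3 + 35·0 + 36·2 + 12·4 + 37·0 = 183
B: 40·4 + 11·1 + 10·1 + 35·1 + 36·3 + 12·1 + 37·3 = 447
D: 40·2 + 11·2 + 10·4 + 35·4 + 36·0 + 12·3 + 37·1 = 355
E: 40·1 + 11·4 + 10·2 + 35·2 + 36·1 + 12·0 + 37·4 = 358
A: 40·3 + 11·0 + 10·0 + 35·3 + 36·4 + 12·2 + 37·2 = 467
A has the highest Borda score (467).

A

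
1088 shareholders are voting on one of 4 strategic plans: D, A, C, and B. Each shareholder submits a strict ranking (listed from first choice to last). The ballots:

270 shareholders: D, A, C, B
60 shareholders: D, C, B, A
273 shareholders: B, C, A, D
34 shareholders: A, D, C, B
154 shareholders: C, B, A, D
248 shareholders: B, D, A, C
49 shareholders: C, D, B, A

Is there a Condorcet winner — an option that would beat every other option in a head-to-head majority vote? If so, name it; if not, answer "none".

Checking pairwise contests:
B beats D 675–413.
D beats A 627–461.
D beats C 612–476.
C beats B 567–521.
Every option loses at least one head-to-head, so there is no Condorcet winner.

none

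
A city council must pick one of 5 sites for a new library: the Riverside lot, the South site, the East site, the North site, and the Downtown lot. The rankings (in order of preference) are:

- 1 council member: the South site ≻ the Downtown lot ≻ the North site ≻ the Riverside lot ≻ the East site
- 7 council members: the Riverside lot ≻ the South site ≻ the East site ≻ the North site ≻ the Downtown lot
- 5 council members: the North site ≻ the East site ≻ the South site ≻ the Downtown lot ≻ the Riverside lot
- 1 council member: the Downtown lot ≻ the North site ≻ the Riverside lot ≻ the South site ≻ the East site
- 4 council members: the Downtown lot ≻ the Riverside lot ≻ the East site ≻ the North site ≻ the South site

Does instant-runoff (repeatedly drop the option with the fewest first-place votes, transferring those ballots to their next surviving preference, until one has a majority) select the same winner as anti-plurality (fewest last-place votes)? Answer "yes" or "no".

no

Instant-runoff — R1 the Riverside lot 7, the South site 1, the East site 0, the North site 5, the Downtown lot 5 (the East site out); R2 the Riverside lot 7, the South site 1, the North site 5, the Downtown lot 5 (the South site out); R3 the Riverside lot 7, the North site 5, the Downtown lot 6 (the North site out); R4 the Riverside lot 7, the Downtown lot 11 (the Downtown lot winner). Winner: the Downtown lot.
Anti-plurality — last-place votes: the Riverside lot 5, the South site 4, the East site 2, the North site 0, the Downtown lot 7. Winner: the North site.
The two methods disagree.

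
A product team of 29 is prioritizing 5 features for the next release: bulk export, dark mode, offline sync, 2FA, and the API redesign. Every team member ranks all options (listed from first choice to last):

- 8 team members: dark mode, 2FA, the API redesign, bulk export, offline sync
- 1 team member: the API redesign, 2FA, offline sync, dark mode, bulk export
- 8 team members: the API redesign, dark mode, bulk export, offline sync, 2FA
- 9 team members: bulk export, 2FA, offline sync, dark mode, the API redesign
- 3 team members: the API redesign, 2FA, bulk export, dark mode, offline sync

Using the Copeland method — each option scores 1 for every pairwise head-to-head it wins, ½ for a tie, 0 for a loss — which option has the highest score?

dark mode

bulk export: beats offline sync and 2FA; loses to dark mode and the API redesign → score 2.
dark mode: beats bulk export, offline sync, 2FA, and the API redesign → score 4.
offline sync: loses to bulk export, dark mode, 2FA, and the API redesign → score 0.
2FA: beats offline sync and the API redesign; loses to bulk export and dark mode → score 2.
the API redesign: beats bulk export and offline sync; loses to dark mode and 2FA → score 2.
dark mode has the best pairwise record.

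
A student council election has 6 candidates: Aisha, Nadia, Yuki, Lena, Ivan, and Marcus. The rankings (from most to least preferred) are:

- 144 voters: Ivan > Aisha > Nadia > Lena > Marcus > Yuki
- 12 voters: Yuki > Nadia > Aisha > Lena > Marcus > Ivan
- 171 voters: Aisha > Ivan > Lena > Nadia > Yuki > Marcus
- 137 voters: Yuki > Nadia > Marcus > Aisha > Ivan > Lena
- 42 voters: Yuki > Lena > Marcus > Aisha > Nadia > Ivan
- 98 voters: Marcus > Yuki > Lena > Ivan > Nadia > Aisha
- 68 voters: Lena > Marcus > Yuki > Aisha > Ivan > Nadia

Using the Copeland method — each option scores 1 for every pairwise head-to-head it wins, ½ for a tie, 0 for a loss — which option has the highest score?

Yuki

Aisha: beats Nadia, Lena, and Ivan; loses to Yuki and Marcus → score 3.
Nadia: beats Marcus; loses to Aisha, Yuki, Lena, and Ivan → score 1.
Yuki: beats Aisha, Nadia, Ivan, and Marcus; loses to Lena → score 4.
Lena: beats Nadia, Yuki, and Marcus; loses to Aisha and Ivan → score 3.
Ivan: beats Nadia and Lena; loses to Aisha, Yuki, and Marcus → score 2.
Marcus: beats Aisha and Ivan; loses to Nadia, Yuki, and Lena → score 2.
Yuki has the best pairwise record.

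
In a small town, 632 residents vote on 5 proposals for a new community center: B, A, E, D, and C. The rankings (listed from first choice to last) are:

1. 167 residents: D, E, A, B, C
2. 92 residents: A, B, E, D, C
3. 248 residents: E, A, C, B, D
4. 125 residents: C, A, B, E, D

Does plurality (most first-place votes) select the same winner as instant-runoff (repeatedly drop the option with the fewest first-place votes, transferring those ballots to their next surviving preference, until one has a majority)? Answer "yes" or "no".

Plurality — first-place votes: B 0, A 92, E 248, D 167, C 125. Winner: E.
Instant-runoff — R1 B 0, A 92, E 248, D 167, C 125 (B out); R2 A 92, E 248, D 167, C 125 (A out); R3 E 340, D 167, C 125 (E winner). Winner: E.
The two methods agree.

yes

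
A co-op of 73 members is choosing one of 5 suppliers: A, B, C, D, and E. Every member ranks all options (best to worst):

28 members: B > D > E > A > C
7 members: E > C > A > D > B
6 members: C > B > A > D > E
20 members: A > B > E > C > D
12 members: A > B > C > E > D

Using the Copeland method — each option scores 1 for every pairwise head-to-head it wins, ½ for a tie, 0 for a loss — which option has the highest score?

A: beats B, C, D, and E → score 4.
B: beats C, D, and E; loses to A → score 3.
C: beats D; loses to A, B, and E → score 1.
D: loses to A, B, C, and E → score 0.
E: beats C and D; loses to A and B → score 2.
A has the best pairwise record.

A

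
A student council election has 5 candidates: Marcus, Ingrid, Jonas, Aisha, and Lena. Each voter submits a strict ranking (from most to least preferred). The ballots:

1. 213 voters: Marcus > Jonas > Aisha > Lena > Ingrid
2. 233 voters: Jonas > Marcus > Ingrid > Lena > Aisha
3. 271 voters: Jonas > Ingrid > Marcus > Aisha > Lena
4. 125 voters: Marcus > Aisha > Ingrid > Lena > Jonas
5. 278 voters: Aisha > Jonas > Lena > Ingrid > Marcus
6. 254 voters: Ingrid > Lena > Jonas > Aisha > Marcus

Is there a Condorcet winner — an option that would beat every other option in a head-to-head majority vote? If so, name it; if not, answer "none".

Jonas vs Marcus: 1036–338 for Jonas.
Jonas vs Ingrid: 995–379 for Jonas.
Jonas vs Aisha: 971–403 for Jonas.
Jonas vs Lena: 995–379 for Jonas.
Jonas beats every other option head-to-head.

Jonas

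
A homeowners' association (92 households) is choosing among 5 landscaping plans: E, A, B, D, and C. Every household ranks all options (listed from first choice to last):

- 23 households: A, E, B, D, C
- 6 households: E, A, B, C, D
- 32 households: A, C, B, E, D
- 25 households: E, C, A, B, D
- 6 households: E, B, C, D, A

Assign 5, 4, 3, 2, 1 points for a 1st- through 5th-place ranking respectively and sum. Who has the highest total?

E: 23·4 + 6·5 + 32·2 + 25·5 + 6·5 = 341
A: 23·5 + 6·4 + 32·5 + 25·3 + 6·1 = 380
B: 23·3 + 6·3 + 32·3 + 25·2 + 6·4 = 257
D: 23·2 + 6·1 + 32·1 + 25·1 + 6·2 = 121
C: 23·1 + 6·2 + 32·4 + 25·4 + 6·3 = 281
A has the highest Borda score (380).

A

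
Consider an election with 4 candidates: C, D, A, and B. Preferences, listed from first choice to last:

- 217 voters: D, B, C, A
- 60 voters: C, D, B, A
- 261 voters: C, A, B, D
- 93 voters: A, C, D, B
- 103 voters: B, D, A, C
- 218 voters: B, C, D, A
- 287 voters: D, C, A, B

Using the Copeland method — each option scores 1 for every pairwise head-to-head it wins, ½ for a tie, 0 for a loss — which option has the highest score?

C

C: beats D, A, and B → score 3.
D: beats A and B; loses to C → score 2.
A: beats B; loses to C and D → score 1.
B: loses to C, D, and A → score 0.
C has the best pairwise record.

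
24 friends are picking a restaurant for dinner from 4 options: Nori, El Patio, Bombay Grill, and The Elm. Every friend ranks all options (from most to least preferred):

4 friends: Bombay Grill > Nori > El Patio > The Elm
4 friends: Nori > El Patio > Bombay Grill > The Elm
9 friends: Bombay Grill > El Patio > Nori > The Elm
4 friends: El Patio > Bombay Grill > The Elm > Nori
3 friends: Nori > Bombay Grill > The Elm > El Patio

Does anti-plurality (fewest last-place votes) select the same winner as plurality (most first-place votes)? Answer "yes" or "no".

yes

Anti-plurality — last-place votes: Nori 4, El Patio 3, Bombay Grill 0, The Elm 17. Winner: Bombay Grill.
Plurality — first-place votes: Nori 7, El Patio 4, Bombay Grill 13, The Elm 0. Winner: Bombay Grill.
The two methods agree.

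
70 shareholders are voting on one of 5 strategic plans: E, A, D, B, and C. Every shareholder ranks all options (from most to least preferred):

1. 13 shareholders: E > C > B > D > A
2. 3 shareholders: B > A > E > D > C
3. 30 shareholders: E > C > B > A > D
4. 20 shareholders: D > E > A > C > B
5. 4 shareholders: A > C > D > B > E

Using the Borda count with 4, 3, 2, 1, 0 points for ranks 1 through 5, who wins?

E

E: 13·4 + 3·2 + 30·4 + 20·3 + 4·0 = 238
A: 13·0 + 3·3 + 30·1 + 20·2 + 4·4 = 95
D: 13·1 + 3·1 + 30·0 + 20·4 + 4·2 = 104
B: 13·2 + 3·4 + 30·2 + 20·0 + 4·1 = 102
C: 13·3 + 3·0 + 30·3 + 20·1 + 4·3 = 161
E has the highest Borda score (238).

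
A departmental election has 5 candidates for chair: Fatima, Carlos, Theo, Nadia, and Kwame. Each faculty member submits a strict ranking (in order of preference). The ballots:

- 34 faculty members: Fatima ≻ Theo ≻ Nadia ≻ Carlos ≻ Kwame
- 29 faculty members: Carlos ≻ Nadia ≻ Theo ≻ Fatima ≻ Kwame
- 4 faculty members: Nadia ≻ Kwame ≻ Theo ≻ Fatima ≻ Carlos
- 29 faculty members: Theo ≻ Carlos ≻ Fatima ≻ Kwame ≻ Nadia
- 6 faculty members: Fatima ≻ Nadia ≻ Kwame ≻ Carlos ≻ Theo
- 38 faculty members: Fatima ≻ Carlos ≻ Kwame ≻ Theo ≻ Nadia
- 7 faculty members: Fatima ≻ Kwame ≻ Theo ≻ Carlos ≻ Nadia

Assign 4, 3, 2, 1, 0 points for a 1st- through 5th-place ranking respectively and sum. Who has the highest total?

Fatima: 34·4 + 29·1 + 4·1 + 29·2 + 6·4 + 38·4 + 7·4 = 431
Carlos: 34·1 + 29·4 + 4·0 + 29·3 + 6·1 + 38·3 + 7·1 = 364
Theo: 34·3 + 29·2 + 4·2 + 29·4 + 6·0 + 38·1 + 7·2 = 336
Nadia: 34·2 + 29·3 + 4·4 + 29·0 + 6·3 + 38·0 + 7·0 = 189
Kwame: 34·0 + 29·0 + 4·3 + 29·1 + 6·2 + 38·2 + 7·3 = 150
Fatima has the highest Borda score (431).

Fatima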